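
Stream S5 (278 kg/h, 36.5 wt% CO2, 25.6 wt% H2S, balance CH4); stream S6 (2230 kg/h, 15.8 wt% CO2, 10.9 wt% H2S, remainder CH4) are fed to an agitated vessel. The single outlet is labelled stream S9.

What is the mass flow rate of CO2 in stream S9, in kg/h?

453.8 kg/h

CO2 out = CO2 in = 278×0.365 + 2230×0.158 = 453.81 kg/h.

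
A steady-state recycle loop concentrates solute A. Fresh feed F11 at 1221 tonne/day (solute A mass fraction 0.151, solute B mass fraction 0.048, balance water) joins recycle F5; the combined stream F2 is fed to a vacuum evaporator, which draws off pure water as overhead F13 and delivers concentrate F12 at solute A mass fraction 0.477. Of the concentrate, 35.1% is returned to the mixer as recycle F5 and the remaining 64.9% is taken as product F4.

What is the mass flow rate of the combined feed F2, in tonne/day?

1430 tonne/day

Overall solute A balance (none leaves overhead): solute A in fresh feed = solute A in product, i.e. 1221×0.151 = (1−0.351)·F12·0.477.
F12 = 184.37/(0.477×0.649) = 595.57 tonne/day.
Recycle F5 = 0.351×595.57 = 209.04 tonne/day.
Combined feed F2 = 1221 + 209.04 = 1430 tonne/day.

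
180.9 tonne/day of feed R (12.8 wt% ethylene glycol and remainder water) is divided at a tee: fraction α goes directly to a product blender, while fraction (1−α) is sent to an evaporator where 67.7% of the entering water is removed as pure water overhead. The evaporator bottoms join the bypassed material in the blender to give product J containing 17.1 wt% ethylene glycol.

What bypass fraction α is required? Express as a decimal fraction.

All 180.9×0.128 = 23.155 tonne/day of ethylene glycol reaches J, so J = 23.155/0.171 = 135.41 tonne/day and vapour = 45.489 tonne/day.
The evaporator receives (1−α)·180.9 of feed at 0.872 water and removes 0.677 of that water:
0.677×0.872×(1−α)×180.9 = 45.489
(1−α) = 45.489/106.79 = 0.4260;  α = 0.5740.

0.574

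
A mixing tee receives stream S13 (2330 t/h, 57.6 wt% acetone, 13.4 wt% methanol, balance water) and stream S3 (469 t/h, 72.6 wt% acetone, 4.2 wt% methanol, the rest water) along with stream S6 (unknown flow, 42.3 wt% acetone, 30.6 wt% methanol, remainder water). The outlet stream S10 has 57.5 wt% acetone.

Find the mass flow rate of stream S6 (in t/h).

481.2 t/h

Let S6 be the unknown flow. Total out = 2799 + S6.
acetone balance: 1682.6 + 0.423·S6 = 0.575·(2799 + S6)
(0.423 − 0.575)·S6 = 0.575×2799 − 1682.6 = -73.149
S6 = -73.149 / -0.152 = 481.24 t/h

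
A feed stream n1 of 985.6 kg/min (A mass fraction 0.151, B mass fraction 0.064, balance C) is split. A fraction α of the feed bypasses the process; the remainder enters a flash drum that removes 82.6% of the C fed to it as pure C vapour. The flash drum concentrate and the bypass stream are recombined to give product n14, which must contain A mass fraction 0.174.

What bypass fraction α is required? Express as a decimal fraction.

All 985.6×0.151 = 148.83 kg/min of A reaches n14, so n14 = 148.83/0.174 = 855.32 kg/min and vapour = 130.28 kg/min.
The evaporator receives (1−α)·985.6 of feed at 0.785 C and removes 0.826 of that C:
0.826×0.785×(1−α)×985.6 = 130.28
(1−α) = 130.28/639.07 = 0.2039;  α = 0.7961.

0.796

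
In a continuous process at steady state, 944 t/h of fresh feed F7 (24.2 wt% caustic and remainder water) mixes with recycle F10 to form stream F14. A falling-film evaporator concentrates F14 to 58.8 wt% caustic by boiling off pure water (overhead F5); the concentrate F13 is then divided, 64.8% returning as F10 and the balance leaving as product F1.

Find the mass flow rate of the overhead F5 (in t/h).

555.5 t/h

Overall caustic balance (none leaves overhead): caustic in fresh feed = caustic in product, i.e. 944×0.242 = (1−0.648)·F13·0.588.
F13 = 228.45/(0.588×0.352) = 1103.7 t/h.
Recycle F10 = 0.648×1103.7 = 715.22 t/h.
Combined feed F14 = 944 + 715.22 = 1659.2 t/h.
Overhead F5 = F14 − F13 = 1659.2 − 1103.7 = 555.48 t/h.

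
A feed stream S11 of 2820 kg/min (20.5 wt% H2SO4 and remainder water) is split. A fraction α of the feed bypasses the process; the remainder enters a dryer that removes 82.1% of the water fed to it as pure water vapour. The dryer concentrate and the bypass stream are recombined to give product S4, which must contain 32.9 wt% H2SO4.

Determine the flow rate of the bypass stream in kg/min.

1192 kg/min

All 2820×0.205 = 578.1 kg/min of H2SO4 reaches S4, so S4 = 578.1/0.329 = 1757.1 kg/min and vapour = 1062.9 kg/min.
The evaporator receives (1−α)·2820 of feed at 0.795 water and removes 0.821 of that water:
0.821×0.795×(1−α)×2820 = 1062.9
(1−α) = 1062.9/1840.6 = 0.5775;  α = 0.4225.
Bypass flow = 0.4225×2820 = 1191.6 kg/min.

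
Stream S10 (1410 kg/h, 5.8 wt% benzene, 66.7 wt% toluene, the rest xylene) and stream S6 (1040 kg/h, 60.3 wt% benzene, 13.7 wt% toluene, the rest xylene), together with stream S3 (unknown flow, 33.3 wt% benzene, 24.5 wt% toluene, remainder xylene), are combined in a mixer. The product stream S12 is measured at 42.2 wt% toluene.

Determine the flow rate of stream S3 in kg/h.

Let S3 be the unknown flow. Total out = 2450 + S3.
toluene balance: 1083 + 0.245·S3 = 0.422·(2450 + S3)
(0.245 − 0.422)·S3 = 0.422×2450 − 1083 = -49.05
S3 = -49.05 / -0.177 = 277.12 kg/h

277.1 kg/h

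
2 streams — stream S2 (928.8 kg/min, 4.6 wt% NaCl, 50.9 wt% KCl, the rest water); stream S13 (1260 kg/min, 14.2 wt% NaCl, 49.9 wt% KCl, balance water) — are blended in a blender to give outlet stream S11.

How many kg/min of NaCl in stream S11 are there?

221.6 kg/min

NaCl out = NaCl in = 928.8×0.046 + 1260×0.142 = 221.64 kg/min.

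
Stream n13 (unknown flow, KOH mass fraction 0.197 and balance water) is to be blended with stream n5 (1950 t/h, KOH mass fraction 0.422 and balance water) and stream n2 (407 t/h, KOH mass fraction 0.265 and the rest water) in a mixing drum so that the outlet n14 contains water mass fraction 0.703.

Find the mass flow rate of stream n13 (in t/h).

Let n13 be the unknown flow. Total out = 2357 + n13.
water balance: 1426.2 + 0.803·n13 = 0.703·(2357 + n13)
(0.803 − 0.703)·n13 = 0.703×2357 − 1426.2 = 230.73
n13 = 230.73 / 0.100 = 2307.3 t/h

2307 t/h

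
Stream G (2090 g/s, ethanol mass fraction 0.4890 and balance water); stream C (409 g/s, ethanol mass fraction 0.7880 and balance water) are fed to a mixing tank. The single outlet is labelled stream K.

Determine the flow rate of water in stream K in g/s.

1155 g/s

water out = water in = 2090×0.511 + 409×0.212 = 1154.7 g/s.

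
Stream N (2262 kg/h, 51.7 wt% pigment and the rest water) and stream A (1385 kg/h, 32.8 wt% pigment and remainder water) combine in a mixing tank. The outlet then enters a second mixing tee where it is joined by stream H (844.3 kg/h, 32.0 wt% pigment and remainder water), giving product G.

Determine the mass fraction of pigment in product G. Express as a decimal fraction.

0.4217

Overall, product flow = 4491.3 kg/h.
pigment in = 2262×0.517 + 1385×0.328 + 844.3×0.320 = 1893.9 kg/h.
pigment fraction in G = 0.4217.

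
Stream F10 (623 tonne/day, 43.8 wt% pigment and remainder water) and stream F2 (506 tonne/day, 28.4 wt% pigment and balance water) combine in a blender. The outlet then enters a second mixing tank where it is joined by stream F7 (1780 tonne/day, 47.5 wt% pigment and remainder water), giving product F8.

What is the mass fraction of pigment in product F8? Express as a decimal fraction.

0.434

Overall, product flow = 2909 tonne/day.
pigment in = 623×0.438 + 506×0.284 + 1780×0.475 = 1262.1 tonne/day.
pigment fraction in F8 = 0.434.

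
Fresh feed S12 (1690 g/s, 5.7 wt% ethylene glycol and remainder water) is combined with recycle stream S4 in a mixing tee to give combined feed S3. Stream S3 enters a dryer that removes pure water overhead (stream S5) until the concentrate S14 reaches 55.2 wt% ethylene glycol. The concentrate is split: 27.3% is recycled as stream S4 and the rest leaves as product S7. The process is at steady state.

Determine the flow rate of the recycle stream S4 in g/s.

Overall ethylene glycol balance (none leaves overhead): ethylene glycol in fresh feed = ethylene glycol in product, i.e. 1690×0.057 = (1−0.273)·S14·0.552.
S14 = 96.33/(0.552×0.727) = 240.04 g/s.
Recycle S4 = 0.273×240.04 = 65.532 g/s.

65.53 g/s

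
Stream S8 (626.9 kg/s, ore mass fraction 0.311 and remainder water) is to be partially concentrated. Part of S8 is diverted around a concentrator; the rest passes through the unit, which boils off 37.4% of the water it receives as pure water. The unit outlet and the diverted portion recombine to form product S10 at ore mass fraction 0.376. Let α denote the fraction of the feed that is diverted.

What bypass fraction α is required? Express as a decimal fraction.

All 626.9×0.311 = 194.97 kg/s of ore reaches S10, so S10 = 194.97/0.376 = 518.53 kg/s and vapour = 108.37 kg/s.
The evaporator receives (1−α)·626.9 of feed at 0.689 water and removes 0.374 of that water:
0.374×0.689×(1−α)×626.9 = 108.37
(1−α) = 108.37/161.54 = 0.6709;  α = 0.3291.

0.329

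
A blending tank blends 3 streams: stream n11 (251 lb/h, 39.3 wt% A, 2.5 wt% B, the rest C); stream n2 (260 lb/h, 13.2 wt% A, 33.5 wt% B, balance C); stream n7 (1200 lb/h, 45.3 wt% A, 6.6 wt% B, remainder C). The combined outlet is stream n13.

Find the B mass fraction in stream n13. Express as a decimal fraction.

0.101

Total flow out = 251 + 260 + 1200 = 1711 lb/h.
B in = 251×0.025 + 260×0.335 + 1200×0.066 = 172.58 lb/h.
B mass fraction in n13 = 172.58/1711 = 0.101.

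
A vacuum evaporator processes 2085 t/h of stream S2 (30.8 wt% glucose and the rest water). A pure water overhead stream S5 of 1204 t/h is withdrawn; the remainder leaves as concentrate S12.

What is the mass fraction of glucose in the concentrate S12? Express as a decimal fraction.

glucose is not removed: 2085×0.308 = 642.18 t/h of glucose enters S12.
Concentrate = 2085 − 1204 = 881 t/h.
Mass fraction = 642.18/881 = 0.7289.

0.7289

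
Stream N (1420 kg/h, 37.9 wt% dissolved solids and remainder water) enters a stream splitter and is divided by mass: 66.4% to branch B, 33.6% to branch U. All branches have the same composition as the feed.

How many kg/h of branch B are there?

Branch B flow = 0.664×1420 = 942.88 kg/h.

942.9 kg/h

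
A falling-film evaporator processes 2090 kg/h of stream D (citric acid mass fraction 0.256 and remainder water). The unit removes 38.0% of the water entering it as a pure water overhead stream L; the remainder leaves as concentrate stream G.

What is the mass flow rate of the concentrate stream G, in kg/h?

1499 kg/h

water entering = 2090×0.744 = 1555 kg/h; overhead removed = 0.380×1555 = 590.88 kg/h.
Concentrate = 2090 − 590.88 = 1499.1 kg/h.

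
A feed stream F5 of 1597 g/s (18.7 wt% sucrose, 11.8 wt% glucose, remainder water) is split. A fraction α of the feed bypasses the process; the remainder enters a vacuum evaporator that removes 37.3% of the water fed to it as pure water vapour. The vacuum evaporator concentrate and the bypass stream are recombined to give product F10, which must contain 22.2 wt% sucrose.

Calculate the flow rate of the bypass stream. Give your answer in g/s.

All 1597×0.187 = 298.64 g/s of sucrose reaches F10, so F10 = 298.64/0.222 = 1345.2 g/s and vapour = 251.78 g/s.
The evaporator receives (1−α)·1597 of feed at 0.695 water and removes 0.373 of that water:
0.373×0.695×(1−α)×1597 = 251.78
(1−α) = 251.78/414 = 0.6082;  α = 0.3918.
Bypass flow = 0.3918×1597 = 625.76 g/s.

625.8 g/s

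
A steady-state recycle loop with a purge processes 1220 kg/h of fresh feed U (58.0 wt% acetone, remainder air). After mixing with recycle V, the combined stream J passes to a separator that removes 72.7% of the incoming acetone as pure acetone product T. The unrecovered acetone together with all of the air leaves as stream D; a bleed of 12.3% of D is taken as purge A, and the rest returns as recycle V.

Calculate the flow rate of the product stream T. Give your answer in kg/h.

acetone in J: m_A = 1220×0.580 + (1−0.123)·(1−0.727)·m_A, so m_A = 707.6/0.7606 = 930.34 kg/h.
Product T = 0.727×930.34 = 676.36 kg/h.

676.4 kg/h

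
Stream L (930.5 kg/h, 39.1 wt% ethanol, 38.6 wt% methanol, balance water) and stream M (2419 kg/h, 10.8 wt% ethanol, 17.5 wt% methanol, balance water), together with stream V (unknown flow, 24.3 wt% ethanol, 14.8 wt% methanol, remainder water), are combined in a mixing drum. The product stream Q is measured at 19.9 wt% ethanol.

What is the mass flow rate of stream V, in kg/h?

942.6 kg/h

Let V be the unknown flow. Total out = 3349.5 + V.
ethanol balance: 625.08 + 0.243·V = 0.199·(3349.5 + V)
(0.243 − 0.199)·V = 0.199×3349.5 − 625.08 = 41.473
V = 41.473 / 0.044 = 942.57 kg/h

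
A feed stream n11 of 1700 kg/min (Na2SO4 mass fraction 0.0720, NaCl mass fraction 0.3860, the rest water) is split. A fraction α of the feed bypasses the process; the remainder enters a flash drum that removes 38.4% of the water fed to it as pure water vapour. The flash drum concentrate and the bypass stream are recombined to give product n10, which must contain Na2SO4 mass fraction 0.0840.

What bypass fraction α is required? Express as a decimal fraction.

All 1700×0.072 = 122.4 kg/min of Na2SO4 reaches n10, so n10 = 122.4/0.084 = 1457.1 kg/min and vapour = 242.86 kg/min.
The evaporator receives (1−α)·1700 of feed at 0.542 water and removes 0.384 of that water:
0.384×0.542×(1−α)×1700 = 242.86
(1−α) = 242.86/353.82 = 0.6864;  α = 0.3136.

0.314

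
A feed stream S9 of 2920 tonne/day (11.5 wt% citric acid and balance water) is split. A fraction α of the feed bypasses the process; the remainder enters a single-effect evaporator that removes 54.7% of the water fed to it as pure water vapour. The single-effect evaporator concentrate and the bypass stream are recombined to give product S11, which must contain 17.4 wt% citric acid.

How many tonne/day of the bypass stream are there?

All 2920×0.115 = 335.8 tonne/day of citric acid reaches S11, so S11 = 335.8/0.174 = 1929.9 tonne/day and vapour = 990.11 tonne/day.
The evaporator receives (1−α)·2920 of feed at 0.885 water and removes 0.547 of that water:
0.547×0.885×(1−α)×2920 = 990.11
(1−α) = 990.11/1413.6 = 0.7004;  α = 0.2996.
Bypass flow = 0.2996×2920 = 874.71 tonne/day.

874.7 tonne/day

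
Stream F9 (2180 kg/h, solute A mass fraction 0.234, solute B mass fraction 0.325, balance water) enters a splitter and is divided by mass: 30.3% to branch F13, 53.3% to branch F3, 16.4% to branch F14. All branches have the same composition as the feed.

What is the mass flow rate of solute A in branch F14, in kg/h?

83.66 kg/h

Branch F14 total = 0.164×2180 = 357.52 kg/h.
solute A in F14 = 0.234×357.52 = 83.66 kg/h.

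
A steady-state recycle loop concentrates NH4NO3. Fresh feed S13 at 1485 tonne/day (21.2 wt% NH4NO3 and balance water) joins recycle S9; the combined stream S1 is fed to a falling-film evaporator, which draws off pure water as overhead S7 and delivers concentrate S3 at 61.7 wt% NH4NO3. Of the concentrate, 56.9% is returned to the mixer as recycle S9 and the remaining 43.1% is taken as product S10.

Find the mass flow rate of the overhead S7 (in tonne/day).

Overall NH4NO3 balance (none leaves overhead): NH4NO3 in fresh feed = NH4NO3 in product, i.e. 1485×0.212 = (1−0.569)·S3·0.617.
S3 = 314.82/(0.617×0.431) = 1183.9 tonne/day.
Recycle S9 = 0.569×1183.9 = 673.62 tonne/day.
Combined feed S1 = 1485 + 673.62 = 2158.6 tonne/day.
Overhead S7 = S1 − S3 = 2158.6 − 1183.9 = 974.76 tonne/day.

974.8 tonne/day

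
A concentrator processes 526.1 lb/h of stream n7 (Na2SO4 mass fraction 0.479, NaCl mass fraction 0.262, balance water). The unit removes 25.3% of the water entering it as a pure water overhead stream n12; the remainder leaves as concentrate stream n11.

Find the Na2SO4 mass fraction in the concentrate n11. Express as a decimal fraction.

Na2SO4 is not removed: 526.1×0.479 = 252 lb/h of Na2SO4 enters n11.
water entering = 526.1×0.259 = 136.26 lb/h; overhead removed = 0.253×136.26 = 34.474 lb/h.
Concentrate = 526.1 − 34.474 = 491.63 lb/h.
Mass fraction = 252/491.63 = 0.513.

0.513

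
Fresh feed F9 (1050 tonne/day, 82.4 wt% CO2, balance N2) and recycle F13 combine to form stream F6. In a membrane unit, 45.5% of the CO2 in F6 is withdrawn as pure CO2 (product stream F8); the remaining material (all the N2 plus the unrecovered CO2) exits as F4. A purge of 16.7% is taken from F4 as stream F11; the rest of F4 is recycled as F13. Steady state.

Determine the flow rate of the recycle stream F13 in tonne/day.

N2 enters only via F9 and leaves only via the purge: 1050×0.176 = 0.167×(N2 in F4), and the membrane unit passes all N2, so N2 in F6 = N2 in F4 = 1106.6 tonne/day.
CO2 in F6: m_A = 1050×0.824 + (1−0.167)·(1−0.455)·m_A, so m_A = 865.2/0.5460 = 1584.6 tonne/day.
F4 = (1−0.455)×1584.6 + 1106.6 = 1970.2 tonne/day.
Recycle F13 = (1−0.167)×1970.2 = 1641.2 tonne/day.

1641 tonne/day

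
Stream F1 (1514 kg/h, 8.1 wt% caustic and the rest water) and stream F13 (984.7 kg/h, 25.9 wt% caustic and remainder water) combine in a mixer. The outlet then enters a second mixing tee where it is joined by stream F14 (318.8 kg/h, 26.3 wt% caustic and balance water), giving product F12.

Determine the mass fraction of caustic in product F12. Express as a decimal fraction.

0.164

Overall, product flow = 2817.5 kg/h.
caustic in = 1514×0.081 + 984.7×0.259 + 318.8×0.263 = 461.52 kg/h.
caustic fraction in F12 = 0.164.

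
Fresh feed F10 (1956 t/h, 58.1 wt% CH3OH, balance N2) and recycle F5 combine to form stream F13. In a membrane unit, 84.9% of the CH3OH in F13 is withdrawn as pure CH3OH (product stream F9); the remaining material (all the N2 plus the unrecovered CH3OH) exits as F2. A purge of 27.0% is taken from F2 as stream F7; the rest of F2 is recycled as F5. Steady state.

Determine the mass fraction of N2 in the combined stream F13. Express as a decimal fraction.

0.7038

N2 enters only via F10 and leaves only via the purge: 1956×0.419 = 0.270×(N2 in F2), and the membrane unit passes all N2, so N2 in F13 = N2 in F2 = 3035.4 t/h.
CH3OH in F13: m_A = 1956×0.581 + (1−0.270)·(1−0.849)·m_A, so m_A = 1136.4/0.8898 = 1277.2 t/h.
F13 = 1277.2 + 3035.4 = 4312.6 t/h.
N2 fraction in F13 = 3035.4/4312.6 = 0.7038.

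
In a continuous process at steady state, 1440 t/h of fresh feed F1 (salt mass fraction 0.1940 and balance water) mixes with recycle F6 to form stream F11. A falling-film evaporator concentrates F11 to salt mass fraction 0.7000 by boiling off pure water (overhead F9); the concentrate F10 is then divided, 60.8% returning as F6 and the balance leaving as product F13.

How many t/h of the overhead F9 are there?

1041 t/h

Overall salt balance (none leaves overhead): salt in fresh feed = salt in product, i.e. 1440×0.194 = (1−0.608)·F10·0.700.
F10 = 279.36/(0.700×0.392) = 1018.1 t/h.
Recycle F6 = 0.608×1018.1 = 618.99 t/h.
Combined feed F11 = 1440 + 618.99 = 2059 t/h.
Overhead F9 = F11 − F10 = 2059 − 1018.1 = 1040.9 t/h.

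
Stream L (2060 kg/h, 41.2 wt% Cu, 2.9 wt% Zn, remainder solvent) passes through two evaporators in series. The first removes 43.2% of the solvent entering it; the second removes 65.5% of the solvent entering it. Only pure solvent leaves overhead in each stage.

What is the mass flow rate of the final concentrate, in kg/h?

1134 kg/h

solvent in feed = 2060×0.559 = 1151.5 kg/h.
After stage 1: solvent left = (1−0.432)×1151.5 = 654.07; stream total = 1562.5 kg/h.
After stage 2: solvent left = (1−0.655)×654.07 = 225.66; final concentrate = 1134.1 kg/h.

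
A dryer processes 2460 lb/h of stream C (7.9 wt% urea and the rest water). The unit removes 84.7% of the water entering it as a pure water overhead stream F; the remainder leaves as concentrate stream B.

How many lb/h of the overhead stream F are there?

water entering = 2460×0.921 = 2265.7 lb/h; overhead removed = 0.847×2265.7 = 1919 lb/h.

1919 lb/h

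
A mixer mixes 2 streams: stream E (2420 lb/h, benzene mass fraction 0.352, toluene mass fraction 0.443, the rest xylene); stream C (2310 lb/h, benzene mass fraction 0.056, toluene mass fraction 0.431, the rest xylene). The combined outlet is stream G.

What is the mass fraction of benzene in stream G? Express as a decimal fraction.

0.207

Total flow out = 2420 + 2310 = 4730 lb/h.
benzene in = 2420×0.352 + 2310×0.056 = 981.2 lb/h.
benzene mass fraction in G = 981.2/4730 = 0.207.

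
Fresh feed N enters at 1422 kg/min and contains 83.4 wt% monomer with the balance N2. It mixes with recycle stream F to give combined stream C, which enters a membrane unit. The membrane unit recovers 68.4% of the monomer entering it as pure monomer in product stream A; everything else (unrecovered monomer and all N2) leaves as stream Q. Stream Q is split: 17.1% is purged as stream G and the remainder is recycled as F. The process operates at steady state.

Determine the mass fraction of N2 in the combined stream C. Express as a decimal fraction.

0.4621

N2 enters only via N and leaves only via the purge: 1422×0.166 = 0.171×(N2 in Q), and the membrane unit passes all N2, so N2 in C = N2 in Q = 1380.4 kg/min.
monomer in C: m_A = 1422×0.834 + (1−0.171)·(1−0.684)·m_A, so m_A = 1185.9/0.7380 = 1606.9 kg/min.
C = 1606.9 + 1380.4 = 2987.3 kg/min.
N2 fraction in C = 1380.4/2987.3 = 0.4621.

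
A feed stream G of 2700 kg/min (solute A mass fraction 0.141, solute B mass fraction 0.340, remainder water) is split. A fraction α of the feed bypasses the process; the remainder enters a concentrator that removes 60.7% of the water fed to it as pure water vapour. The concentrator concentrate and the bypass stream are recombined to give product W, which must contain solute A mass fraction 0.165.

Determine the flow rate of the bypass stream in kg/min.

1453 kg/min

All 2700×0.141 = 380.7 kg/min of solute A reaches W, so W = 380.7/0.165 = 2307.3 kg/min and vapour = 392.73 kg/min.
The evaporator receives (1−α)·2700 of feed at 0.519 water and removes 0.607 of that water:
0.607×0.519×(1−α)×2700 = 392.73
(1−α) = 392.73/850.59 = 0.4617;  α = 0.5383.
Bypass flow = 0.5383×2700 = 1453.4 kg/min.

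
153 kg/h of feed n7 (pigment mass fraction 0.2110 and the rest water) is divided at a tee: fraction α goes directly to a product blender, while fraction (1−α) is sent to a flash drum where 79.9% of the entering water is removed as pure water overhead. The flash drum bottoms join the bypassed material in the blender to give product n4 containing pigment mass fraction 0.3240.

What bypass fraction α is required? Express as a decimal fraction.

0.447

All 153×0.211 = 32.283 kg/h of pigment reaches n4, so n4 = 32.283/0.324 = 99.639 kg/h and vapour = 53.361 kg/h.
The evaporator receives (1−α)·153 of feed at 0.789 water and removes 0.799 of that water:
0.799×0.789×(1−α)×153 = 53.361
(1−α) = 53.361/96.453 = 0.5532;  α = 0.4468.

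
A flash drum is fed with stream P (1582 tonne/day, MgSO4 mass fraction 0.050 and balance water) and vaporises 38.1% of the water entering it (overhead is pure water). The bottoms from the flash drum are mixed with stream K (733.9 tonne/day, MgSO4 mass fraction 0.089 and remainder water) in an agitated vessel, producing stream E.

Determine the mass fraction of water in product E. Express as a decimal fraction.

Vapour removed = 0.381×0.950×1582 = 572.6 tonne/day; concentrate = 1009.4 tonne/day.
water reaching the mixer = 930.3 (from concentrate) + 733.9×0.911 = 1598.9 tonne/day.
Product flow = 1009.4 + 733.9 = 1743.3 tonne/day; water fraction = 0.917.

0.917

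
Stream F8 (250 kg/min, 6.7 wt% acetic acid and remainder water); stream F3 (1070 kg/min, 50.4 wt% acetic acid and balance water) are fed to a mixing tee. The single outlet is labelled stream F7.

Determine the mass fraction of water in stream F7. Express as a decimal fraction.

0.579

Total flow out = 250 + 1070 = 1320 kg/min.
water in = 250×0.933 + 1070×0.496 = 763.97 kg/min.
water mass fraction in F7 = 763.97/1320 = 0.579.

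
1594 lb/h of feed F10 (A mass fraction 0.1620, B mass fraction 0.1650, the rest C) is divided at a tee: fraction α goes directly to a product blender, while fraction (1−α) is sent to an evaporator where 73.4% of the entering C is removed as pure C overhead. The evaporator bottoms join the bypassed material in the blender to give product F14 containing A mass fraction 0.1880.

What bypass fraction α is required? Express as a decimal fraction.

All 1594×0.162 = 258.23 lb/h of A reaches F14, so F14 = 258.23/0.188 = 1373.6 lb/h and vapour = 220.45 lb/h.
The evaporator receives (1−α)·1594 of feed at 0.673 C and removes 0.734 of that C:
0.734×0.673×(1−α)×1594 = 220.45
(1−α) = 220.45/787.41 = 0.2800;  α = 0.7200.

0.720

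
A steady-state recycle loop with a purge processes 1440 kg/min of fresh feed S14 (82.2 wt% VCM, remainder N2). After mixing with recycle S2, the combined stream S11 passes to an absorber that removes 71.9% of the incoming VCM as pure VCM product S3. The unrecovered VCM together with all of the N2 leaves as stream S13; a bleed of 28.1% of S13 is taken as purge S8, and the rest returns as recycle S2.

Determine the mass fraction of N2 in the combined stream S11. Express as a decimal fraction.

N2 enters only via S14 and leaves only via the purge: 1440×0.178 = 0.281×(N2 in S13), and the absorber passes all N2, so N2 in S11 = N2 in S13 = 912.17 kg/min.
VCM in S11: m_A = 1440×0.822 + (1−0.281)·(1−0.719)·m_A, so m_A = 1183.7/0.7980 = 1483.4 kg/min.
S11 = 1483.4 + 912.17 = 2395.6 kg/min.
N2 fraction in S11 = 912.17/2395.6 = 0.381.

0.381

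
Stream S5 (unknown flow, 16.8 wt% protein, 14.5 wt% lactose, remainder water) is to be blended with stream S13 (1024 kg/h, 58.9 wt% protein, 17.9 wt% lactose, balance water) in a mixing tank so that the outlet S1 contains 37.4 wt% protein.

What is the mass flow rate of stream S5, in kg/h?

1069 kg/h

Let S5 be the unknown flow. Total out = 1024 + S5.
protein balance: 603.14 + 0.168·S5 = 0.374·(1024 + S5)
(0.168 − 0.374)·S5 = 0.374×1024 − 603.14 = -220.16
S5 = -220.16 / -0.206 = 1068.7 kg/h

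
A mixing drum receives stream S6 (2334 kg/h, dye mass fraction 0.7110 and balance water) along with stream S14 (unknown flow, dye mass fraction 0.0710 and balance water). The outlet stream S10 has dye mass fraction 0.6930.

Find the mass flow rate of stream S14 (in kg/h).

Let S14 be the unknown flow. Total out = 2334 + S14.
dye balance: 1659.5 + 0.071·S14 = 0.693·(2334 + S14)
(0.071 − 0.693)·S14 = 0.693×2334 − 1659.5 = -42.012
S14 = -42.012 / -0.622 = 67.543 kg/h

67.54 kg/h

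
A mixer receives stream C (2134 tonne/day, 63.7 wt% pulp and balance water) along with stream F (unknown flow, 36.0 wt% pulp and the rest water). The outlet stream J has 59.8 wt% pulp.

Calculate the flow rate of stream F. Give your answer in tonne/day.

349.7 tonne/day

Let F be the unknown flow. Total out = 2134 + F.
pulp balance: 1359.4 + 0.360·F = 0.598·(2134 + F)
(0.360 − 0.598)·F = 0.598×2134 − 1359.4 = -83.226
F = -83.226 / -0.238 = 349.69 tonne/day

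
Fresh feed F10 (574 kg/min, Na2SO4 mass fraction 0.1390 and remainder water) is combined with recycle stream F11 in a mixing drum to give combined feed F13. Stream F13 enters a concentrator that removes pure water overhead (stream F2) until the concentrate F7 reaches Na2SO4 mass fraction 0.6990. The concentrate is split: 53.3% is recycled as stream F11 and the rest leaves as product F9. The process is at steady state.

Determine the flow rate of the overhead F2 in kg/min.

459.9 kg/min

Overall Na2SO4 balance (none leaves overhead): Na2SO4 in fresh feed = Na2SO4 in product, i.e. 574×0.139 = (1−0.533)·F7·0.699.
F7 = 79.786/(0.699×0.467) = 244.42 kg/min.
Recycle F11 = 0.533×244.42 = 130.27 kg/min.
Combined feed F13 = 574 + 130.27 = 704.27 kg/min.
Overhead F2 = F13 − F7 = 704.27 − 244.42 = 459.86 kg/min.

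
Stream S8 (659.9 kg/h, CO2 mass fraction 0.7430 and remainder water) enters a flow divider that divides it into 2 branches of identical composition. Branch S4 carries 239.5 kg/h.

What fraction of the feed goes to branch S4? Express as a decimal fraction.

0.363

Fraction to S4 = 239.5/659.9 = 0.3629.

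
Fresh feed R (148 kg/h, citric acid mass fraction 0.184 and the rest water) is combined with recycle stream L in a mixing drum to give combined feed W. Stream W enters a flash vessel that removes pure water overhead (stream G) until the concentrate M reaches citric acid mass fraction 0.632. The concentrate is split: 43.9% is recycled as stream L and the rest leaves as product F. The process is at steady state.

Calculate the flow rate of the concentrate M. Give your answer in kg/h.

76.81 kg/h

Overall citric acid balance (none leaves overhead): citric acid in fresh feed = citric acid in product, i.e. 148×0.184 = (1−0.439)·M·0.632.
M = 27.232/(0.632×0.561) = 76.807 kg/h.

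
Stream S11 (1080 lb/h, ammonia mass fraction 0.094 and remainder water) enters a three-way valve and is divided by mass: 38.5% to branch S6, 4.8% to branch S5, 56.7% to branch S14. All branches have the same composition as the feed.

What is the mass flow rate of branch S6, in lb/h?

Branch S6 flow = 0.385×1080 = 415.8 lb/h.

415.8 lb/h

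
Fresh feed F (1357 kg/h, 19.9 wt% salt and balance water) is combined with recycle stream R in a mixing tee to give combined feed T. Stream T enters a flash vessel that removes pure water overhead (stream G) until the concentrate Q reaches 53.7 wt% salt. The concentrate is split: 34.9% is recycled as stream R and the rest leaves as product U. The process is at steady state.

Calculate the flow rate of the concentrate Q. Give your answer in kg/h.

772.5 kg/h

Overall salt balance (none leaves overhead): salt in fresh feed = salt in product, i.e. 1357×0.199 = (1−0.349)·Q·0.537.
Q = 270.04/(0.537×0.651) = 772.46 kg/h.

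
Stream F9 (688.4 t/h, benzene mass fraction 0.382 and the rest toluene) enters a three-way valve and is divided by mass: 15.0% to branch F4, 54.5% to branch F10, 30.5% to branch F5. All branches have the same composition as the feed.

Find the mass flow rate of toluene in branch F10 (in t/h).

231.9 t/h

Branch F10 total = 0.545×688.4 = 375.18 t/h.
toluene in F10 = 0.618×375.18 = 231.86 t/h.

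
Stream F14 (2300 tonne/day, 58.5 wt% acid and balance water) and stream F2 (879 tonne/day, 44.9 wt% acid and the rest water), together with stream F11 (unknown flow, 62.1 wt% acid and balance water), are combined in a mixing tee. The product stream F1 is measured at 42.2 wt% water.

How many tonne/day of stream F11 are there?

2263 tonne/day

Let F11 be the unknown flow. Total out = 3179 + F11.
water balance: 1438.8 + 0.379·F11 = 0.422·(3179 + F11)
(0.379 − 0.422)·F11 = 0.422×3179 − 1438.8 = -97.291
F11 = -97.291 / -0.043 = 2262.6 tonne/day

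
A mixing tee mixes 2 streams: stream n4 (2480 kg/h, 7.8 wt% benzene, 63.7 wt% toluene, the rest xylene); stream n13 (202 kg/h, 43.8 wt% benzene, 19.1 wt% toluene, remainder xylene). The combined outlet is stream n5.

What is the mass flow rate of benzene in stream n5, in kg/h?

281.9 kg/h

benzene out = benzene in = 2480×0.078 + 202×0.438 = 281.92 kg/h.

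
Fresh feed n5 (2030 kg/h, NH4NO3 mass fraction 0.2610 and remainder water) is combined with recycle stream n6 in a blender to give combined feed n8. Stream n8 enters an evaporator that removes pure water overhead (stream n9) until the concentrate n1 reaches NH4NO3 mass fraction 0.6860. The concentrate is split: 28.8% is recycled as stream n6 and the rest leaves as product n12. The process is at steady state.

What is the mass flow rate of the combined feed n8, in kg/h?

2342 kg/h

Overall NH4NO3 balance (none leaves overhead): NH4NO3 in fresh feed = NH4NO3 in product, i.e. 2030×0.261 = (1−0.288)·n1·0.686.
n1 = 529.83/(0.686×0.712) = 1084.8 kg/h.
Recycle n6 = 0.288×1084.8 = 312.41 kg/h.
Combined feed n8 = 2030 + 312.41 = 2342.4 kg/h.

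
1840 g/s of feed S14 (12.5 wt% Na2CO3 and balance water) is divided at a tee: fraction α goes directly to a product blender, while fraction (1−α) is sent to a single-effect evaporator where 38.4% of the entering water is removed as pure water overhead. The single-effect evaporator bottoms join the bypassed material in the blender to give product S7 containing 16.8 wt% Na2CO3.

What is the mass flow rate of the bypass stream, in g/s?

438.4 g/s

All 1840×0.125 = 230 g/s of Na2CO3 reaches S7, so S7 = 230/0.168 = 1369 g/s and vapour = 470.95 g/s.
The evaporator receives (1−α)·1840 of feed at 0.875 water and removes 0.384 of that water:
0.384×0.875×(1−α)×1840 = 470.95
(1−α) = 470.95/618.24 = 0.7618;  α = 0.2382.
Bypass flow = 0.2382×1840 = 438.36 g/s.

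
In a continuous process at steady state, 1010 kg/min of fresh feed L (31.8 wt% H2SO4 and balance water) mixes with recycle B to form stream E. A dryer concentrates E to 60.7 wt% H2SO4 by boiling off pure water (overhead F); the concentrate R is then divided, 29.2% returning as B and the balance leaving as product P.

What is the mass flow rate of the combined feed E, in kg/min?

Overall H2SO4 balance (none leaves overhead): H2SO4 in fresh feed = H2SO4 in product, i.e. 1010×0.318 = (1−0.292)·R·0.607.
R = 321.18/(0.607×0.708) = 747.35 kg/min.
Recycle B = 0.292×747.35 = 218.23 kg/min.
Combined feed E = 1010 + 218.23 = 1228.2 kg/min.

1228 kg/min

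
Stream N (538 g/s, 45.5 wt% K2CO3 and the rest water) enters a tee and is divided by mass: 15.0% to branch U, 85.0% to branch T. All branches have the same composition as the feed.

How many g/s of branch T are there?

457.3 g/s

Branch T flow = 0.850×538 = 457.3 g/s.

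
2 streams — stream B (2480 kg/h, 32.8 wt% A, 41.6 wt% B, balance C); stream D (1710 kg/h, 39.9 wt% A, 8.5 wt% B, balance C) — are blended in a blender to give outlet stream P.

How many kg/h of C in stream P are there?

1517 kg/h

C out = C in = 2480×0.256 + 1710×0.516 = 1517.2 kg/h.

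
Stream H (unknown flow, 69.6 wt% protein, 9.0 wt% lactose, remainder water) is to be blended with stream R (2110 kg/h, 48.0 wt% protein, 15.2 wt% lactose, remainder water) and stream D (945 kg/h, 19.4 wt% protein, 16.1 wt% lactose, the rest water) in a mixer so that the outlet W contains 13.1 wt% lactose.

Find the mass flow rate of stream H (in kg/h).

Let H be the unknown flow. Total out = 3055 + H.
lactose balance: 472.87 + 0.090·H = 0.131·(3055 + H)
(0.090 − 0.131)·H = 0.131×3055 − 472.87 = -72.66
H = -72.66 / -0.041 = 1772.2 kg/h

1772 kg/h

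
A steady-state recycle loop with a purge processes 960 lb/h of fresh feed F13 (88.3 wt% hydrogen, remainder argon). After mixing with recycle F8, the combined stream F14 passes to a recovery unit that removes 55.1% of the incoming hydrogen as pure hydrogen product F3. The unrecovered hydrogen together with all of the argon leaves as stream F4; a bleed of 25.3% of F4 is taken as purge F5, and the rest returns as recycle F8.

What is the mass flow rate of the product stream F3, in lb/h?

hydrogen in F14: m_A = 960×0.883 + (1−0.253)·(1−0.551)·m_A, so m_A = 847.68/0.6646 = 1275.5 lb/h.
Product F3 = 0.551×1275.5 = 702.79 lb/h.

702.8 lb/h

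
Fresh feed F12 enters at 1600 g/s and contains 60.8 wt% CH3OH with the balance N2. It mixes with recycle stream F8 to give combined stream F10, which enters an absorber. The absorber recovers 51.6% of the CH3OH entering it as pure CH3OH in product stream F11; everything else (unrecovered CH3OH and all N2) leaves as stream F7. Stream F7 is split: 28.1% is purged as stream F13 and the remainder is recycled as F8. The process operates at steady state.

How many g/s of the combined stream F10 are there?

3724 g/s

N2 enters only via F12 and leaves only via the purge: 1600×0.392 = 0.281×(N2 in F7), and the absorber passes all N2, so N2 in F10 = N2 in F7 = 2232 g/s.
CH3OH in F10: m_A = 1600×0.608 + (1−0.281)·(1−0.516)·m_A, so m_A = 972.8/0.6520 = 1492 g/s.
F10 = 1492 + 2232 = 3724 g/s.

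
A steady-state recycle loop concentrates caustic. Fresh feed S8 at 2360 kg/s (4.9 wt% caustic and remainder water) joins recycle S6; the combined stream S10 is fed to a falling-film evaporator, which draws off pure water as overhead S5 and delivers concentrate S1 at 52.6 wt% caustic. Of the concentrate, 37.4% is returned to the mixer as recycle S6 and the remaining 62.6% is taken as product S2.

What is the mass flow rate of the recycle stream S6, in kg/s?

131.3 kg/s

Overall caustic balance (none leaves overhead): caustic in fresh feed = caustic in product, i.e. 2360×0.049 = (1−0.374)·S1·0.526.
S1 = 115.64/(0.526×0.626) = 351.19 kg/s.
Recycle S6 = 0.374×351.19 = 131.35 kg/s.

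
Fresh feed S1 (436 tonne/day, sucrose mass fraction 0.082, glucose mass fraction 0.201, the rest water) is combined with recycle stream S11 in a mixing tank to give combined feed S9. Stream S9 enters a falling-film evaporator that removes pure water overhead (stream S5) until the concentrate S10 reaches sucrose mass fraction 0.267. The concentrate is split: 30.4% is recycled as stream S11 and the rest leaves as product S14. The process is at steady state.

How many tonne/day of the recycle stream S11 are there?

Overall sucrose balance (none leaves overhead): sucrose in fresh feed = sucrose in product, i.e. 436×0.082 = (1−0.304)·S10·0.267.
S10 = 35.752/(0.267×0.696) = 192.39 tonne/day.
Recycle S11 = 0.304×192.39 = 58.486 tonne/day.

58.49 tonne/day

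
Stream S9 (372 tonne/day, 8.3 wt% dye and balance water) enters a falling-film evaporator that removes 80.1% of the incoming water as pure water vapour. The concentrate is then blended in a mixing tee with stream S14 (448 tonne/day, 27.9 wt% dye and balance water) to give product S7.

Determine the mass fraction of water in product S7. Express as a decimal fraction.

Vapour removed = 0.801×0.917×372 = 273.24 tonne/day; concentrate = 98.76 tonne/day.
water reaching the mixer = 67.884 (from concentrate) + 448×0.721 = 390.89 tonne/day.
Product flow = 98.76 + 448 = 546.76 tonne/day; water fraction = 0.715.

0.715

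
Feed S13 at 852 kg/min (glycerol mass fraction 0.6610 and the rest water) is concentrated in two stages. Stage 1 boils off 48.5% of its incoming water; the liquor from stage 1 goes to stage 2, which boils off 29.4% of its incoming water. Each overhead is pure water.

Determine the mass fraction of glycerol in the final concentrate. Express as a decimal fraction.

water in feed = 852×0.339 = 288.83 kg/min.
After stage 1: water left = (1−0.485)×288.83 = 148.75; stream total = 711.92 kg/min.
After stage 2: water left = (1−0.294)×148.75 = 105.01; final concentrate = 668.19 kg/min.
glycerol fraction = 563.17/668.19 = 0.8428.

0.8428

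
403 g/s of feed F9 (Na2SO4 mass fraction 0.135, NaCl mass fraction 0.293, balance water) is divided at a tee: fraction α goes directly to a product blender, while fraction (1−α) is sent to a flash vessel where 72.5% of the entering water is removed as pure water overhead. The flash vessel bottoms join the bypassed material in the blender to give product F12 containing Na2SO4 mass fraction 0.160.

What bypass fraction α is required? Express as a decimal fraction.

All 403×0.135 = 54.405 g/s of Na2SO4 reaches F12, so F12 = 54.405/0.160 = 340.03 g/s and vapour = 62.969 g/s.
The evaporator receives (1−α)·403 of feed at 0.572 water and removes 0.725 of that water:
0.725×0.572×(1−α)×403 = 62.969
(1−α) = 62.969/167.12 = 0.3768;  α = 0.6232.

0.623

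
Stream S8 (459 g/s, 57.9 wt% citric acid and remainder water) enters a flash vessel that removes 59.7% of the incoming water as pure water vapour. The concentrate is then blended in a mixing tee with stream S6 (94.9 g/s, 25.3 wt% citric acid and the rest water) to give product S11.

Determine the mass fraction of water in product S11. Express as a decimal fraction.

0.339

Vapour removed = 0.597×0.421×459 = 115.36 g/s; concentrate = 343.64 g/s.
water reaching the mixer = 77.875 (from concentrate) + 94.9×0.747 = 148.77 g/s.
Product flow = 343.64 + 94.9 = 438.54 g/s; water fraction = 0.339.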